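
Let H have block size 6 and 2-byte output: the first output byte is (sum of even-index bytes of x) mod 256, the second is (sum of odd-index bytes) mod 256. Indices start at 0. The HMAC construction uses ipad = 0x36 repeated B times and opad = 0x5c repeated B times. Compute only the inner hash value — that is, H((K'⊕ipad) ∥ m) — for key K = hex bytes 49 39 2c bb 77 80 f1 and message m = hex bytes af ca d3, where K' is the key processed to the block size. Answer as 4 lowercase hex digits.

d978

Key hex bytes 49 39 2c bb 77 80 f1 is 7 bytes > B = 6, so hash it first: H(key) = dd 74, then zero-pad to 6 bytes: K' = dd 74 00 00 00 00.
K' ⊕ ipad = eb 42 36 36 36 36.
Inner input = eb 42 36 36 36 36 ∥ af ca d3.
Inner hash: even-index sum = 729 mod 256 = 217; odd-index sum = 376 mod 256 = 120 → d9 78.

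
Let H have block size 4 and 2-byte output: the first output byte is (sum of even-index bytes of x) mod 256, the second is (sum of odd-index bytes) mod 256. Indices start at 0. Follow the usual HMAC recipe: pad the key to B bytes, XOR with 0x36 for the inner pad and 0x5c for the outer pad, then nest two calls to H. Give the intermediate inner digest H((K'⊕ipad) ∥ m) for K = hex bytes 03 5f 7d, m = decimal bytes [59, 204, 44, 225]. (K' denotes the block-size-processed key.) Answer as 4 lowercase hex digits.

Key hex bytes 03 5f 7d is 3 bytes ≤ B = 4; zero-pad to 4 bytes: K' = 03 5f 7d 00.
K' ⊕ ipad = 35 69 4b 36.
Inner input = 35 69 4b 36 ∥ 3b cc 2c e1.
Inner hash: even-index sum = 231 mod 256 = 231; odd-index sum = 588 mod 256 = 76 → e7 4c.

e74c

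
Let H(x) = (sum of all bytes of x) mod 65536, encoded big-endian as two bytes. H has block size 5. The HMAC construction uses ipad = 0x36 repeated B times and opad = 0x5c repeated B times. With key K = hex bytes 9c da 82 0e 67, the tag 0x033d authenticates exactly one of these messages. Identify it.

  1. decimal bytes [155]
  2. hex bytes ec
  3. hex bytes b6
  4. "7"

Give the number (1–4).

Key hex bytes 9c da 82 0e 67 is exactly B = 5 bytes: K' = 9c da 82 0e 67.
K' ⊕ ipad = aa ec b4 38 51; K' ⊕ opad = c0 86 de 52 3b.
m1: inner = H(aa ec b4 38 51 9b) = 03 6e; tag = H(c0 86 de 52 3b 03 6e) = 0322
m2: inner = H(aa ec b4 38 51 ec) = 03 bf; tag = H(c0 86 de 52 3b 03 bf) = 0373
m3: inner = H(aa ec b4 38 51 b6) = 03 89; tag = H(c0 86 de 52 3b 03 89) = 033d ← matches
m4: inner = H(aa ec b4 38 51 37) = 03 0a; tag = H(c0 86 de 52 3b 03 0a) = 02be

3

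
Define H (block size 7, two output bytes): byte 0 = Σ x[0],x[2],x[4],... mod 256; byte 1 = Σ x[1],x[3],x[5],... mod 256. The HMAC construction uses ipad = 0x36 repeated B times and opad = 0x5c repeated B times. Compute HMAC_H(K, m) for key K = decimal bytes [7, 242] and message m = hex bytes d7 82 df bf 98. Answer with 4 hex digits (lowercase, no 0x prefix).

ed7a

Key decimal bytes [7, 242] = 07 f2 is 2 bytes ≤ B = 7; zero-pad to 7 bytes: K' = 07 f2 00 00 00 00 00.
K' ⊕ ipad = 31 c4 36 36 36 36 36.  K' ⊕ opad = 5b ae 5c 5c 5c 5c 5c.
Inner input = (K'⊕ipad) ∥ m = 31 c4 36 36 36 36 36 ∥ d7 82 df bf 98.
Inner hash: even-index sum = 532 mod 256 = 20; odd-index sum = 894 mod 256 = 126 → 14 7e.
Outer input = (K'⊕opad) ∥ inner = 5b ae 5c 5c 5c 5c 5c ∥ 14 7e.
Outer hash (tag): even-index sum = 493 mod 256 = 237; odd-index sum = 378 mod 256 = 122 → ed 7a.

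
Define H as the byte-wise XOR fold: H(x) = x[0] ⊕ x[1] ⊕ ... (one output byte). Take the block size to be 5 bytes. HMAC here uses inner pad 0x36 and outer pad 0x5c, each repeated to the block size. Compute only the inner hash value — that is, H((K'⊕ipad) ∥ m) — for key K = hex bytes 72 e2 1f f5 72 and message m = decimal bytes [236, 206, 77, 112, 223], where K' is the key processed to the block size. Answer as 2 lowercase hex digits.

fe

Key hex bytes 72 e2 1f f5 72 is exactly B = 5 bytes: K' = 72 e2 1f f5 72.
K' ⊕ ipad = 44 d4 29 c3 44.
Inner input = 44 d4 29 c3 44 ∥ ec ce 4d 70 df.
Inner hash: XOR 44⊕d4⊕29⊕c3⊕44⊕ec⊕ce⊕4d⊕70⊕df = fe.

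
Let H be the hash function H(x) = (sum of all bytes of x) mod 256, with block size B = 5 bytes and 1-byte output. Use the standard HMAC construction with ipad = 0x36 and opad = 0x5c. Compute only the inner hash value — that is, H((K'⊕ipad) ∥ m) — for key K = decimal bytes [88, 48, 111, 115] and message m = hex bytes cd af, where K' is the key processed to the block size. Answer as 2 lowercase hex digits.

c4

Key decimal bytes [88, 48, 111, 115] = 58 30 6f 73 is 4 bytes ≤ B = 5; zero-pad to 5 bytes: K' = 58 30 6f 73 00.
K' ⊕ ipad = 6e 06 59 45 36.
Inner input = 6e 06 59 45 36 ∥ cd af.
Inner hash: sum = 110+6+89+69+54+205+175 = 708; mod 256 = 196 → c4.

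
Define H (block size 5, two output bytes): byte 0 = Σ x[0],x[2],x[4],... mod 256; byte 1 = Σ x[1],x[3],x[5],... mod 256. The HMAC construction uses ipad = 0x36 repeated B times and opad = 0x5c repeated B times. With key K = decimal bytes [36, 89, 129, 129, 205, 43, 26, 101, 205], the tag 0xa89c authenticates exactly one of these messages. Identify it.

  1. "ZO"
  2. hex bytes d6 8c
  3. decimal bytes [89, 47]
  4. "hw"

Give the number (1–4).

Key decimal bytes [36, 89, 129, 129, 205, 43, 26, 101, 205] = 24 59 81 81 cd 2b 1a 65 cd is 9 bytes > B = 5, so hash it first: H(key) = 59 6a, then zero-pad to 5 bytes: K' = 59 6a 00 00 00.
K' ⊕ ipad = 6f 5c 36 36 36; K' ⊕ opad = 05 36 5c 5c 5c.
m1: inner = H(6f 5c 36 36 36 5a 4f) = 2a ec; tag = H(05 36 5c 5c 5c 2a ec) = a9bc
m2: inner = H(6f 5c 36 36 36 d6 8c) = 67 68; tag = H(05 36 5c 5c 5c 67 68) = 25f9
m3: inner = H(6f 5c 36 36 36 59 2f) = 0a eb; tag = H(05 36 5c 5c 5c 0a eb) = a89c ← matches
m4: inner = H(6f 5c 36 36 36 68 77) = 52 fa; tag = H(05 36 5c 5c 5c 52 fa) = b7e4

3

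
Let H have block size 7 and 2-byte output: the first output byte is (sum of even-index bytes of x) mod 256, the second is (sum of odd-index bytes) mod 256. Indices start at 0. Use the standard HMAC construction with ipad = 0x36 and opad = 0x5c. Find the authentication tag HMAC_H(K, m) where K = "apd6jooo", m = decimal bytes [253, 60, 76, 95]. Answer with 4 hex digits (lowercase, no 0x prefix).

Key "apd6jooo" = 61 70 64 36 6a 6f 6f 6f is 8 bytes > B = 7, so hash it first: H(key) = 9e 84, then zero-pad to 7 bytes: K' = 9e 84 00 00 00 00 00.
K' ⊕ ipad = a8 b2 36 36 36 36 36.  K' ⊕ opad = c2 d8 5c 5c 5c 5c 5c.
Inner input = (K'⊕ipad) ∥ m = a8 b2 36 36 36 36 36 ∥ fd 3c 4c 5f.
Inner hash: even-index sum = 485 mod 256 = 229; odd-index sum = 615 mod 256 = 103 → e5 67.
Outer input = (K'⊕opad) ∥ inner = c2 d8 5c 5c 5c 5c 5c ∥ e5 67.
Outer hash (tag): even-index sum = 573 mod 256 = 61; odd-index sum = 629 mod 256 = 117 → 3d 75.

3d75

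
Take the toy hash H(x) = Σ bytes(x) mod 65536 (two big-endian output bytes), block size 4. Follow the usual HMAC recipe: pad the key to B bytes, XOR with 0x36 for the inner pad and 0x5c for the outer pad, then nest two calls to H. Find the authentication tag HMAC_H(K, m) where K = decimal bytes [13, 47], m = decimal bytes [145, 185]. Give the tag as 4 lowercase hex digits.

0188

Key decimal bytes [13, 47] = 0d 2f is 2 bytes ≤ B = 4; zero-pad to 4 bytes: K' = 0d 2f 00 00.
K' ⊕ ipad = 3b 19 36 36.  K' ⊕ opad = 51 73 5c 5c.
Inner input = (K'⊕ipad) ∥ m = 3b 19 36 36 ∥ 91 b9.
Inner hash: sum = 59+25+54+54+145+185 = 522 → 02 0a.
Outer input = (K'⊕opad) ∥ inner = 51 73 5c 5c ∥ 02 0a.
Outer hash (tag): sum = 81+115+92+92+2+10 = 392 → 01 88.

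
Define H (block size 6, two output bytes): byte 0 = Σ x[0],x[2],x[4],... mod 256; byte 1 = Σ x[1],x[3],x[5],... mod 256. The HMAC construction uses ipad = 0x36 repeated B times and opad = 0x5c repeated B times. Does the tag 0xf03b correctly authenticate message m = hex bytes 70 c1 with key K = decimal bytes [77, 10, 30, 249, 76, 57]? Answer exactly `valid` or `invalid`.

Key decimal bytes [77, 10, 30, 249, 76, 57] = 4d 0a 1e f9 4c 39 is exactly B = 6 bytes: K' = 4d 0a 1e f9 4c 39.
K' ⊕ ipad = 7b 3c 28 cf 7a 0f; K' ⊕ opad = 11 56 42 a5 10 65.
Inner hash: even-index sum = 397 mod 256 = 141; odd-index sum = 475 mod 256 = 219 → 8d db.
Outer hash (recomputed tag): even-index sum = 240 mod 256 = 240; odd-index sum = 571 mod 256 = 59 → f0 3b.
Recomputed tag = f03b; claimed = f03b → match.

valid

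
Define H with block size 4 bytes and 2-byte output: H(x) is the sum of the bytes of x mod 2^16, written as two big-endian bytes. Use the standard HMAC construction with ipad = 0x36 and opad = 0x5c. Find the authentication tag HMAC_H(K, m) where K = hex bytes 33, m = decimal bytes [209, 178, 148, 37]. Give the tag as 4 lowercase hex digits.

Key hex bytes 33 is 1 byte ≤ B = 4; zero-pad to 4 bytes: K' = 33 00 00 00.
K' ⊕ ipad = 05 36 36 36.  K' ⊕ opad = 6f 5c 5c 5c.
Inner input = (K'⊕ipad) ∥ m = 05 36 36 36 ∥ d1 b2 94 25.
Inner hash: sum = 5+54+54+54+209+178+148+37 = 739 → 02 e3.
Outer input = (K'⊕opad) ∥ inner = 6f 5c 5c 5c ∥ 02 e3.
Outer hash (tag): sum = 111+92+92+92+2+227 = 616 → 02 68.

0268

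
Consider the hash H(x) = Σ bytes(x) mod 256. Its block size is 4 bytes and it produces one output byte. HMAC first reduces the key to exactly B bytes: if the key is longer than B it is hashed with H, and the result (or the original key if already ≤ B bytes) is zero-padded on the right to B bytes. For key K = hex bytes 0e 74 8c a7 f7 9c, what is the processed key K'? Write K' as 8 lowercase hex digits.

|K| = 6 > B = 4, so first hash the key.
H(K): sum = 14+116+140+167+247+156 = 840; mod 256 = 72 → 48.
Zero-pad H(K) = 48 to 4 bytes: K' = 48 00 00 00.

48000000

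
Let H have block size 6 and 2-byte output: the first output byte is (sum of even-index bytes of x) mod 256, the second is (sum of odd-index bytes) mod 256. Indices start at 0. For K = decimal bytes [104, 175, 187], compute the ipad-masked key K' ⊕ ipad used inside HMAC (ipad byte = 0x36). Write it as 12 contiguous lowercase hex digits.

Key decimal bytes [104, 175, 187] = 68 af bb is 3 bytes ≤ B = 6; zero-pad to 6 bytes: K' = 68 af bb 00 00 00.
XOR each byte with 0x36: 68⊕36=5e, af⊕36=99, bb⊕36=8d, 00⊕36=36, 00⊕36=36, 00⊕36=36.

5e998d363636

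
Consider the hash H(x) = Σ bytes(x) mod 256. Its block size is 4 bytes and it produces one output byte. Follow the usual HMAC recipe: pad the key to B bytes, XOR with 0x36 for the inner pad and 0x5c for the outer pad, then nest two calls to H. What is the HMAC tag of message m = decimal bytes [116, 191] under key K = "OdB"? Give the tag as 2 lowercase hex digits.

Key "OdB" = 4f 64 42 is 3 bytes ≤ B = 4; zero-pad to 4 bytes: K' = 4f 64 42 00.
K' ⊕ ipad = 79 52 74 36.  K' ⊕ opad = 13 38 1e 5c.
Inner input = (K'⊕ipad) ∥ m = 79 52 74 36 ∥ 74 bf.
Inner hash: sum = 121+82+116+54+116+191 = 680; mod 256 = 168 → a8.
Outer input = (K'⊕opad) ∥ inner = 13 38 1e 5c ∥ a8.
Outer hash (tag): sum = 19+56+30+92+168 = 365; mod 256 = 109 → 6d.

6d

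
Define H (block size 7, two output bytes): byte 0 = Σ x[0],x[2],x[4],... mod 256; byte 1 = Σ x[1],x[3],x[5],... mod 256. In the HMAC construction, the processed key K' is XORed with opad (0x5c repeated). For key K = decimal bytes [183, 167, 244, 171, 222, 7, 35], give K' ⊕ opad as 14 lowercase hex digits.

ebfba8f7825b7f

Key decimal bytes [183, 167, 244, 171, 222, 7, 35] = b7 a7 f4 ab de 07 23 is exactly B = 7 bytes: K' = b7 a7 f4 ab de 07 23.
XOR each byte with 0x5c: b7⊕5c=eb, a7⊕5c=fb, f4⊕5c=a8, ab⊕5c=f7, de⊕5c=82, 07⊕5c=5b, 23⊕5c=7f.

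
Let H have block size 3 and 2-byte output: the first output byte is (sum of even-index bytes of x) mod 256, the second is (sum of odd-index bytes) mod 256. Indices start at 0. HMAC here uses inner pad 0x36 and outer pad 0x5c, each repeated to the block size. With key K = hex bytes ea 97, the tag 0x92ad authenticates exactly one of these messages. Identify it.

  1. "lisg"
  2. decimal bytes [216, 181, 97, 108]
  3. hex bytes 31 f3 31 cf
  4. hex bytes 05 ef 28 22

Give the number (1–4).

1

Key hex bytes ea 97 is 2 bytes ≤ B = 3; zero-pad to 3 bytes: K' = ea 97 00.
K' ⊕ ipad = dc a1 36; K' ⊕ opad = b6 cb 5c.
m1: inner = H(dc a1 36 6c 69 73 67) = e2 80; tag = H(b6 cb 5c e2 80) = 92ad ← matches
m2: inner = H(dc a1 36 d8 b5 61 6c) = 33 da; tag = H(b6 cb 5c 33 da) = ecfe
m3: inner = H(dc a1 36 31 f3 31 cf) = d4 03; tag = H(b6 cb 5c d4 03) = 159f
m4: inner = H(dc a1 36 05 ef 28 22) = 23 ce; tag = H(b6 cb 5c 23 ce) = e0ee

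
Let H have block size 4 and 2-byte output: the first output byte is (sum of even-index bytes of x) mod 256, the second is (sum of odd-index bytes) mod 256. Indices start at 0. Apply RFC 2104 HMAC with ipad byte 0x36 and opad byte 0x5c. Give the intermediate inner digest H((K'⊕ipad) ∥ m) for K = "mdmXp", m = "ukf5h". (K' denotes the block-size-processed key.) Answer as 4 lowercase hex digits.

Key "mdmXp" = 6d 64 6d 58 70 is 5 bytes > B = 4, so hash it first: H(key) = 4a bc, then zero-pad to 4 bytes: K' = 4a bc 00 00.
K' ⊕ ipad = 7c 8a 36 36.
Inner input = 7c 8a 36 36 ∥ 75 6b 66 35 68.
Inner hash: even-index sum = 501 mod 256 = 245; odd-index sum = 352 mod 256 = 96 → f5 60.

f560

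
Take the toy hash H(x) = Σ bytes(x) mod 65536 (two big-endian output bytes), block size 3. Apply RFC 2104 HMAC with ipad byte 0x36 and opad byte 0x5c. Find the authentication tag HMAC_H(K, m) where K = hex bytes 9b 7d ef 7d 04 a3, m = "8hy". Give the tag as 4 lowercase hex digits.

01d4

Key hex bytes 9b 7d ef 7d 04 a3 is 6 bytes > B = 3, so hash it first: H(key) = 03 2b, then zero-pad to 3 bytes: K' = 03 2b 00.
K' ⊕ ipad = 35 1d 36.  K' ⊕ opad = 5f 77 5c.
Inner input = (K'⊕ipad) ∥ m = 35 1d 36 ∥ 38 68 79.
Inner hash: sum = 53+29+54+56+104+121 = 417 → 01 a1.
Outer input = (K'⊕opad) ∥ inner = 5f 77 5c ∥ 01 a1.
Outer hash (tag): sum = 95+119+92+1+161 = 468 → 01 d4.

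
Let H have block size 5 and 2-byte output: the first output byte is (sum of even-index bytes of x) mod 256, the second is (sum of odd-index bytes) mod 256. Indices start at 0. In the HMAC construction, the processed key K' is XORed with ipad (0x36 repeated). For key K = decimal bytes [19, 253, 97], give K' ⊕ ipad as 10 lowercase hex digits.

Key decimal bytes [19, 253, 97] = 13 fd 61 is 3 bytes ≤ B = 5; zero-pad to 5 bytes: K' = 13 fd 61 00 00.
XOR each byte with 0x36: 13⊕36=25, fd⊕36=cb, 61⊕36=57, 00⊕36=36, 00⊕36=36.

25cb573636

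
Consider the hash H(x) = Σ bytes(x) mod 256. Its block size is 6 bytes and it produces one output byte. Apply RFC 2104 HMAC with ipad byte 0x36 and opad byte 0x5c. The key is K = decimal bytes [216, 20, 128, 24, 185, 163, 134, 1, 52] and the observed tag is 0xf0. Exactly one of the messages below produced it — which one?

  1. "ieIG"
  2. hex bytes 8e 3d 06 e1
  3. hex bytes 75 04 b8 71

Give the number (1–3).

3

Key decimal bytes [216, 20, 128, 24, 185, 163, 134, 1, 52] = d8 14 80 18 b9 a3 86 01 34 is 9 bytes > B = 6, so hash it first: H(key) = 9b, then zero-pad to 6 bytes: K' = 9b 00 00 00 00 00.
K' ⊕ ipad = ad 36 36 36 36 36; K' ⊕ opad = c7 5c 5c 5c 5c 5c.
m1: inner = H(ad 36 36 36 36 36 69 65 49 47) = 19; tag = H(c7 5c 5c 5c 5c 5c 19) = ac
m2: inner = H(ad 36 36 36 36 36 8e 3d 06 e1) = 6d; tag = H(c7 5c 5c 5c 5c 5c 6d) = 00
m3: inner = H(ad 36 36 36 36 36 75 04 b8 71) = 5d; tag = H(c7 5c 5c 5c 5c 5c 5d) = f0 ← matches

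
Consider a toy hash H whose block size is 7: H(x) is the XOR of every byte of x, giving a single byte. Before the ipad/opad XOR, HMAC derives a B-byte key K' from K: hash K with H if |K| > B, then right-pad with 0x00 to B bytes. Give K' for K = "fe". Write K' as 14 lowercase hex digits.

66650000000000

Key "fe" = 66 65 is 2 bytes ≤ B = 7; zero-pad to 7 bytes: K' = 66 65 00 00 00 00 00.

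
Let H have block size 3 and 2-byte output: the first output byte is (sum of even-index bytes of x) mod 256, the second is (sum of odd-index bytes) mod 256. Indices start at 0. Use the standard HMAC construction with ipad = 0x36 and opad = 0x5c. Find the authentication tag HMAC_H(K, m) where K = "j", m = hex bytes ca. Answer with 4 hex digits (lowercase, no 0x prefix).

Key "j" = 6a is 1 byte ≤ B = 3; zero-pad to 3 bytes: K' = 6a 00 00.
K' ⊕ ipad = 5c 36 36.  K' ⊕ opad = 36 5c 5c.
Inner input = (K'⊕ipad) ∥ m = 5c 36 36 ∥ ca.
Inner hash: even-index sum = 146 mod 256 = 146; odd-index sum = 256 mod 256 = 0 → 92 00.
Outer input = (K'⊕opad) ∥ inner = 36 5c 5c ∥ 92 00.
Outer hash (tag): even-index sum = 146 mod 256 = 146; odd-index sum = 238 mod 256 = 238 → 92 ee.

92ee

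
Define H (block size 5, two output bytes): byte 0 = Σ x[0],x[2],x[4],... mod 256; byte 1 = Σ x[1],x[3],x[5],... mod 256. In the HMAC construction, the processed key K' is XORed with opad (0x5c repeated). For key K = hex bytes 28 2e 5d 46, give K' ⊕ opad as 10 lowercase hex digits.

Key hex bytes 28 2e 5d 46 is 4 bytes ≤ B = 5; zero-pad to 5 bytes: K' = 28 2e 5d 46 00.
XOR each byte with 0x5c: 28⊕5c=74, 2e⊕5c=72, 5d⊕5c=01, 46⊕5c=1a, 00⊕5c=5c.

7472011a5c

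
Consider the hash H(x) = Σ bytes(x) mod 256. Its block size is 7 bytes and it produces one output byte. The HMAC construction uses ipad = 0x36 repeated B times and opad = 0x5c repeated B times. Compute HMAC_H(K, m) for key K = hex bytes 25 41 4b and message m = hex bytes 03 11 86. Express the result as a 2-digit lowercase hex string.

96

Key hex bytes 25 41 4b is 3 bytes ≤ B = 7; zero-pad to 7 bytes: K' = 25 41 4b 00 00 00 00.
K' ⊕ ipad = 13 77 7d 36 36 36 36.  K' ⊕ opad = 79 1d 17 5c 5c 5c 5c.
Inner input = (K'⊕ipad) ∥ m = 13 77 7d 36 36 36 36 ∥ 03 11 86.
Inner hash: sum = 19+119+125+54+54+54+54+3+17+134 = 633; mod 256 = 121 → 79.
Outer input = (K'⊕opad) ∥ inner = 79 1d 17 5c 5c 5c 5c ∥ 79.
Outer hash (tag): sum = 121+29+23+92+92+92+92+121 = 662; mod 256 = 150 → 96.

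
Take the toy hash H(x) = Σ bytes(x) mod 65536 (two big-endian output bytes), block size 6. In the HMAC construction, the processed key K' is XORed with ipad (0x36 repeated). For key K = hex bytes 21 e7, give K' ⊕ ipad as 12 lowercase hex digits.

Key hex bytes 21 e7 is 2 bytes ≤ B = 6; zero-pad to 6 bytes: K' = 21 e7 00 00 00 00.
XOR each byte with 0x36: 21⊕36=17, e7⊕36=d1, 00⊕36=36, 00⊕36=36, 00⊕36=36, 00⊕36=36.

17d136363636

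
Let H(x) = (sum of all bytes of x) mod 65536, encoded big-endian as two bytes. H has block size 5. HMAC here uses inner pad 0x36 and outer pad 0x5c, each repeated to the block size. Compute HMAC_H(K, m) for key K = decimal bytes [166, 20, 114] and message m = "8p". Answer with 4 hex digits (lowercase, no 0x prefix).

Key decimal bytes [166, 20, 114] = a6 14 72 is 3 bytes ≤ B = 5; zero-pad to 5 bytes: K' = a6 14 72 00 00.
K' ⊕ ipad = 90 22 44 36 36.  K' ⊕ opad = fa 48 2e 5c 5c.
Inner input = (K'⊕ipad) ∥ m = 90 22 44 36 36 ∥ 38 70.
Inner hash: sum = 144+34+68+54+54+56+112 = 522 → 02 0a.
Outer input = (K'⊕opad) ∥ inner = fa 48 2e 5c 5c ∥ 02 0a.
Outer hash (tag): sum = 250+72+46+92+92+2+10 = 564 → 02 34.

0234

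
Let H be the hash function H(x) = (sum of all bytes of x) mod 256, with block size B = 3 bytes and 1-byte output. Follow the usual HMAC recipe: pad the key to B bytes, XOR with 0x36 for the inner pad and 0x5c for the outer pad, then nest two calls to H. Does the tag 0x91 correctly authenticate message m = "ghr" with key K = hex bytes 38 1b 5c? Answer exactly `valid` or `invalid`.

valid

Key hex bytes 38 1b 5c is exactly B = 3 bytes: K' = 38 1b 5c.
K' ⊕ ipad = 0e 2d 6a; K' ⊕ opad = 64 47 00.
Inner hash: sum = 14+45+106+103+104+114 = 486; mod 256 = 230 → e6.
Outer hash (recomputed tag): sum = 100+71+0+230 = 401; mod 256 = 145 → 91.
Recomputed tag = 91; claimed = 91 → match.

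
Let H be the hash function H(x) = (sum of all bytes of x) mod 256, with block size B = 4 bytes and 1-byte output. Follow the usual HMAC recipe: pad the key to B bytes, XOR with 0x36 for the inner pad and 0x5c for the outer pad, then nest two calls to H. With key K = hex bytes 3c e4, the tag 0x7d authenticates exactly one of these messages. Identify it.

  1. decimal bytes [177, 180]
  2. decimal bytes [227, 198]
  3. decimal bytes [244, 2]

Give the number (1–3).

Key hex bytes 3c e4 is 2 bytes ≤ B = 4; zero-pad to 4 bytes: K' = 3c e4 00 00.
K' ⊕ ipad = 0a d2 36 36; K' ⊕ opad = 60 b8 5c 5c.
m1: inner = H(0a d2 36 36 b1 b4) = ad; tag = H(60 b8 5c 5c ad) = 7d ← matches
m2: inner = H(0a d2 36 36 e3 c6) = f1; tag = H(60 b8 5c 5c f1) = c1
m3: inner = H(0a d2 36 36 f4 02) = 3e; tag = H(60 b8 5c 5c 3e) = 0e

1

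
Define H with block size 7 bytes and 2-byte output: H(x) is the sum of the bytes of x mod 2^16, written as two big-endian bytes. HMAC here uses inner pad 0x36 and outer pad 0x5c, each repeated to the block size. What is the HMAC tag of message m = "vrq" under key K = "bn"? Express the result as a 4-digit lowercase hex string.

Key "bn" = 62 6e is 2 bytes ≤ B = 7; zero-pad to 7 bytes: K' = 62 6e 00 00 00 00 00.
K' ⊕ ipad = 54 58 36 36 36 36 36.  K' ⊕ opad = 3e 32 5c 5c 5c 5c 5c.
Inner input = (K'⊕ipad) ∥ m = 54 58 36 36 36 36 36 ∥ 76 72 71.
Inner hash: sum = 84+88+54+54+54+54+54+118+114+113 = 787 → 03 13.
Outer input = (K'⊕opad) ∥ inner = 3e 32 5c 5c 5c 5c 5c ∥ 03 13.
Outer hash (tag): sum = 62+50+92+92+92+92+92+3+19 = 594 → 02 52.

0252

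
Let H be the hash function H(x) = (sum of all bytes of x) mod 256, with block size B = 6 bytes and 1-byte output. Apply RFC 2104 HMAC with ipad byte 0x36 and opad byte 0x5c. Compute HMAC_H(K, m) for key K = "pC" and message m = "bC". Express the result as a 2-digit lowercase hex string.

Key "pC" = 70 43 is 2 bytes ≤ B = 6; zero-pad to 6 bytes: K' = 70 43 00 00 00 00.
K' ⊕ ipad = 46 75 36 36 36 36.  K' ⊕ opad = 2c 1f 5c 5c 5c 5c.
Inner input = (K'⊕ipad) ∥ m = 46 75 36 36 36 36 ∥ 62 43.
Inner hash: sum = 70+117+54+54+54+54+98+67 = 568; mod 256 = 56 → 38.
Outer input = (K'⊕opad) ∥ inner = 2c 1f 5c 5c 5c 5c ∥ 38.
Outer hash (tag): sum = 44+31+92+92+92+92+56 = 499; mod 256 = 243 → f3.

f3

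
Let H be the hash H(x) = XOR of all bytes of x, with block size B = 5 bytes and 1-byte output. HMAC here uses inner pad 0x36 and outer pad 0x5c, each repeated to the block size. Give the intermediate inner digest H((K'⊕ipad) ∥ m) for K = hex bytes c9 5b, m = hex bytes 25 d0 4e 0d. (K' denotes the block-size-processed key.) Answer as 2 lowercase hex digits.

12

Key hex bytes c9 5b is 2 bytes ≤ B = 5; zero-pad to 5 bytes: K' = c9 5b 00 00 00.
K' ⊕ ipad = ff 6d 36 36 36.
Inner input = ff 6d 36 36 36 ∥ 25 d0 4e 0d.
Inner hash: XOR ff⊕6d⊕36⊕36⊕36⊕25⊕d0⊕4e⊕0d = 12.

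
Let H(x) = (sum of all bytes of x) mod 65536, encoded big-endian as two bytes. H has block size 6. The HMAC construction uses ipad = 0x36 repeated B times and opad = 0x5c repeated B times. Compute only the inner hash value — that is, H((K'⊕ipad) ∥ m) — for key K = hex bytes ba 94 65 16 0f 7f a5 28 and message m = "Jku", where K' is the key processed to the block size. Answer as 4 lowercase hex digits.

Key hex bytes ba 94 65 16 0f 7f a5 28 is 8 bytes > B = 6, so hash it first: H(key) = 03 24, then zero-pad to 6 bytes: K' = 03 24 00 00 00 00.
K' ⊕ ipad = 35 12 36 36 36 36.
Inner input = 35 12 36 36 36 36 ∥ 4a 6b 75.
Inner hash: sum = 53+18+54+54+54+54+74+107+117 = 585 → 02 49.

0249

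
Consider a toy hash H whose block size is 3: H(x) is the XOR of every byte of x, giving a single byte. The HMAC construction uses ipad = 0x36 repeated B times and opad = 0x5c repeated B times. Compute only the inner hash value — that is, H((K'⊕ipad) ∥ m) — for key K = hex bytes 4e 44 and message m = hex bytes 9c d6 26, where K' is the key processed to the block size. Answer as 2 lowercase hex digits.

50

Key hex bytes 4e 44 is 2 bytes ≤ B = 3; zero-pad to 3 bytes: K' = 4e 44 00.
K' ⊕ ipad = 78 72 36.
Inner input = 78 72 36 ∥ 9c d6 26.
Inner hash: XOR 78⊕72⊕36⊕9c⊕d6⊕26 = 50.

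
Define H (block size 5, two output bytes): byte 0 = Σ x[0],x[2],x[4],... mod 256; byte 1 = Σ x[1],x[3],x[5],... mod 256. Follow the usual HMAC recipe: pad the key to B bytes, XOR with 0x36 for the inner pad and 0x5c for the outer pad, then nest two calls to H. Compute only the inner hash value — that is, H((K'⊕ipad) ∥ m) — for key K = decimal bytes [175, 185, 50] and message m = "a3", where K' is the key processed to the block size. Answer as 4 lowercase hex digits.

Key decimal bytes [175, 185, 50] = af b9 32 is 3 bytes ≤ B = 5; zero-pad to 5 bytes: K' = af b9 32 00 00.
K' ⊕ ipad = 99 8f 04 36 36.
Inner input = 99 8f 04 36 36 ∥ 61 33.
Inner hash: even-index sum = 262 mod 256 = 6; odd-index sum = 294 mod 256 = 38 → 06 26.

0626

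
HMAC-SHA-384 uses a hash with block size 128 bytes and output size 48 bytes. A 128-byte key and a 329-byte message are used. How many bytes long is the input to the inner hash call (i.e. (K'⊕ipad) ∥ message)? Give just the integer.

Key is 128 ≤ 128 bytes, zero-padded: |K'| = 128.
Inner input = (K'⊕ipad) ∥ m → 128 + 329 = 457 bytes.

457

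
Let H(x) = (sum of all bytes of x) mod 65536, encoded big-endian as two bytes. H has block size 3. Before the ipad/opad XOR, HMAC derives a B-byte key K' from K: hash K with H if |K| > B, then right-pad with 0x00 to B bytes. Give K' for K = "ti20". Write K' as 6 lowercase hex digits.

|K| = 4 > B = 3, so first hash the key.
H(K): sum = 116+105+50+48 = 319 → 01 3f.
Zero-pad H(K) = 01 3f to 3 bytes: K' = 01 3f 00.

013f00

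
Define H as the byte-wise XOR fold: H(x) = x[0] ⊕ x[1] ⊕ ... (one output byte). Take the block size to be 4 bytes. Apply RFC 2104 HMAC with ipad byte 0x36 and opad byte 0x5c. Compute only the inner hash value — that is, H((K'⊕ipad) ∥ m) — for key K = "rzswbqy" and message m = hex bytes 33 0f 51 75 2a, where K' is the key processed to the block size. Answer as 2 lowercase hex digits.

54

Key "rzswbqy" = 72 7a 73 77 62 71 79 is 7 bytes > B = 4, so hash it first: H(key) = 66, then zero-pad to 4 bytes: K' = 66 00 00 00.
K' ⊕ ipad = 50 36 36 36.
Inner input = 50 36 36 36 ∥ 33 0f 51 75 2a.
Inner hash: XOR 50⊕36⊕36⊕36⊕33⊕0f⊕51⊕75⊕2a = 54.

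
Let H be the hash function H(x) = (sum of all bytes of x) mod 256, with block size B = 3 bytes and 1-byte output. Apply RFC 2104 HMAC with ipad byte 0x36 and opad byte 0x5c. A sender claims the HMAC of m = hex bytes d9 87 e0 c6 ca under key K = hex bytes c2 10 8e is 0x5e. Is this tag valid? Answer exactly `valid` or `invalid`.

valid

Key hex bytes c2 10 8e is exactly B = 3 bytes: K' = c2 10 8e.
K' ⊕ ipad = f4 26 b8; K' ⊕ opad = 9e 4c d2.
Inner hash: sum = 244+38+184+217+135+224+198+202 = 1442; mod 256 = 162 → a2.
Outer hash (recomputed tag): sum = 158+76+210+162 = 606; mod 256 = 94 → 5e.
Recomputed tag = 5e; claimed = 5e → match.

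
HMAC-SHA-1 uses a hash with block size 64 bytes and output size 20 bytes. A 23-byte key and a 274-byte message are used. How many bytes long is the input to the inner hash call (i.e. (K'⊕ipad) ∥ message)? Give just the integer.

Key is 23 ≤ 64 bytes, zero-padded: |K'| = 64.
Inner input = (K'⊕ipad) ∥ m → 64 + 274 = 338 bytes.

338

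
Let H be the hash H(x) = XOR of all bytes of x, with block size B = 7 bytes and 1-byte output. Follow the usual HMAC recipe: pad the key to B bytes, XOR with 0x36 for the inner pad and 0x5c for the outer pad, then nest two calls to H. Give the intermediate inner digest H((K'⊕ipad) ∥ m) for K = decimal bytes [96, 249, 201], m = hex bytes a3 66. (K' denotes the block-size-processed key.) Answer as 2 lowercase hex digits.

a3

Key decimal bytes [96, 249, 201] = 60 f9 c9 is 3 bytes ≤ B = 7; zero-pad to 7 bytes: K' = 60 f9 c9 00 00 00 00.
K' ⊕ ipad = 56 cf ff 36 36 36 36.
Inner input = 56 cf ff 36 36 36 36 ∥ a3 66.
Inner hash: XOR 56⊕cf⊕ff⊕36⊕36⊕36⊕36⊕a3⊕66 = a3.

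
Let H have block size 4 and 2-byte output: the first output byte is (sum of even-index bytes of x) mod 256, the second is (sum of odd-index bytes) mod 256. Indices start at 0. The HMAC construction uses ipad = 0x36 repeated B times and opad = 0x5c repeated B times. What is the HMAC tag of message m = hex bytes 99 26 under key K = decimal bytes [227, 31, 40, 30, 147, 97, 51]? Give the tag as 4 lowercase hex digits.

Key decimal bytes [227, 31, 40, 30, 147, 97, 51] = e3 1f 28 1e 93 61 33 is 7 bytes > B = 4, so hash it first: H(key) = d1 9e, then zero-pad to 4 bytes: K' = d1 9e 00 00.
K' ⊕ ipad = e7 a8 36 36.  K' ⊕ opad = 8d c2 5c 5c.
Inner input = (K'⊕ipad) ∥ m = e7 a8 36 36 ∥ 99 26.
Inner hash: even-index sum = 438 mod 256 = 182; odd-index sum = 260 mod 256 = 4 → b6 04.
Outer input = (K'⊕opad) ∥ inner = 8d c2 5c 5c ∥ b6 04.
Outer hash (tag): even-index sum = 415 mod 256 = 159; odd-index sum = 290 mod 256 = 34 → 9f 22.

9f22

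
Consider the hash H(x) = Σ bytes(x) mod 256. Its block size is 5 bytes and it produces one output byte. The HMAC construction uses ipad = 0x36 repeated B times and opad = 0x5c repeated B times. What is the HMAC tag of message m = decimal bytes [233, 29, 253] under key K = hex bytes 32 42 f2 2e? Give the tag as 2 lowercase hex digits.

95

Key hex bytes 32 42 f2 2e is 4 bytes ≤ B = 5; zero-pad to 5 bytes: K' = 32 42 f2 2e 00.
K' ⊕ ipad = 04 74 c4 18 36.  K' ⊕ opad = 6e 1e ae 72 5c.
Inner input = (K'⊕ipad) ∥ m = 04 74 c4 18 36 ∥ e9 1d fd.
Inner hash: sum = 4+116+196+24+54+233+29+253 = 909; mod 256 = 141 → 8d.
Outer input = (K'⊕opad) ∥ inner = 6e 1e ae 72 5c ∥ 8d.
Outer hash (tag): sum = 110+30+174+114+92+141 = 661; mod 256 = 149 → 95.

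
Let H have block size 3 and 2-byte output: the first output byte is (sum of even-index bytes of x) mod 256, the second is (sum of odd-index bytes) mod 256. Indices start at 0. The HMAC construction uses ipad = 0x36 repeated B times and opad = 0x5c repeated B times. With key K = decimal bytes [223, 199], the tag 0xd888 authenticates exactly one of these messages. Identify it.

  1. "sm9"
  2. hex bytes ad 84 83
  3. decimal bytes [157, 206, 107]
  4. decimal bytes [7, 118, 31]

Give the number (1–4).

Key decimal bytes [223, 199] = df c7 is 2 bytes ≤ B = 3; zero-pad to 3 bytes: K' = df c7 00.
K' ⊕ ipad = e9 f1 36; K' ⊕ opad = 83 9b 5c.
m1: inner = H(e9 f1 36 73 6d 39) = 8c 9d; tag = H(83 9b 5c 8c 9d) = 7c27
m2: inner = H(e9 f1 36 ad 84 83) = a3 21; tag = H(83 9b 5c a3 21) = 003e
m3: inner = H(e9 f1 36 9d ce 6b) = ed f9; tag = H(83 9b 5c ed f9) = d888 ← matches
m4: inner = H(e9 f1 36 07 76 1f) = 95 17; tag = H(83 9b 5c 95 17) = f630

3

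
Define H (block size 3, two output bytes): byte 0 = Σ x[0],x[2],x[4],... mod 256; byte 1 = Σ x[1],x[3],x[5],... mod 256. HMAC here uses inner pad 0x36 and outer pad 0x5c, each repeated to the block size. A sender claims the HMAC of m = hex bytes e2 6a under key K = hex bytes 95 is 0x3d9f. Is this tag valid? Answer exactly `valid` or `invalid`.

Key hex bytes 95 is 1 byte ≤ B = 3; zero-pad to 3 bytes: K' = 95 00 00.
K' ⊕ ipad = a3 36 36; K' ⊕ opad = c9 5c 5c.
Inner hash: even-index sum = 323 mod 256 = 67; odd-index sum = 280 mod 256 = 24 → 43 18.
Outer hash (recomputed tag): even-index sum = 317 mod 256 = 61; odd-index sum = 159 mod 256 = 159 → 3d 9f.
Recomputed tag = 3d9f; claimed = 3d9f → match.

valid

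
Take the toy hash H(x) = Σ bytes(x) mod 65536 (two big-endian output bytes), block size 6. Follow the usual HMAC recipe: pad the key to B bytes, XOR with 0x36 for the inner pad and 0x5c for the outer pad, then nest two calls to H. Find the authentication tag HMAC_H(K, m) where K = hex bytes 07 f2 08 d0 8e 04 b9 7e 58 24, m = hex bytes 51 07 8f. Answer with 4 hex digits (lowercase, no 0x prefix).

0225

Key hex bytes 07 f2 08 d0 8e 04 b9 7e 58 24 is 10 bytes > B = 6, so hash it first: H(key) = 04 16, then zero-pad to 6 bytes: K' = 04 16 00 00 00 00.
K' ⊕ ipad = 32 20 36 36 36 36.  K' ⊕ opad = 58 4a 5c 5c 5c 5c.
Inner input = (K'⊕ipad) ∥ m = 32 20 36 36 36 36 ∥ 51 07 8f.
Inner hash: sum = 50+32+54+54+54+54+81+7+143 = 529 → 02 11.
Outer input = (K'⊕opad) ∥ inner = 58 4a 5c 5c 5c 5c ∥ 02 11.
Outer hash (tag): sum = 88+74+92+92+92+92+2+17 = 549 → 02 25.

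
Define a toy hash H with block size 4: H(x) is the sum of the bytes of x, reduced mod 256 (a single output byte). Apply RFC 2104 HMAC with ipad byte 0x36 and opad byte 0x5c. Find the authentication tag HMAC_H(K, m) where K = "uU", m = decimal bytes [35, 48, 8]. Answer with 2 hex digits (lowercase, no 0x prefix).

57

Key "uU" = 75 55 is 2 bytes ≤ B = 4; zero-pad to 4 bytes: K' = 75 55 00 00.
K' ⊕ ipad = 43 63 36 36.  K' ⊕ opad = 29 09 5c 5c.
Inner input = (K'⊕ipad) ∥ m = 43 63 36 36 ∥ 23 30 08.
Inner hash: sum = 67+99+54+54+35+48+8 = 365; mod 256 = 109 → 6d.
Outer input = (K'⊕opad) ∥ inner = 29 09 5c 5c ∥ 6d.
Outer hash (tag): sum = 41+9+92+92+109 = 343; mod 256 = 87 → 57.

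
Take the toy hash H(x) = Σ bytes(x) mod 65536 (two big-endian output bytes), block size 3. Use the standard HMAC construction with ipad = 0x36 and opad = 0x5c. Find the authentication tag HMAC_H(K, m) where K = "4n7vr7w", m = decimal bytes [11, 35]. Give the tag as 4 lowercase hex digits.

01de

Key "4n7vr7w" = 34 6e 37 76 72 37 77 is 7 bytes > B = 3, so hash it first: H(key) = 02 6f, then zero-pad to 3 bytes: K' = 02 6f 00.
K' ⊕ ipad = 34 59 36.  K' ⊕ opad = 5e 33 5c.
Inner input = (K'⊕ipad) ∥ m = 34 59 36 ∥ 0b 23.
Inner hash: sum = 52+89+54+11+35 = 241 → 00 f1.
Outer input = (K'⊕opad) ∥ inner = 5e 33 5c ∥ 00 f1.
Outer hash (tag): sum = 94+51+92+0+241 = 478 → 01 de.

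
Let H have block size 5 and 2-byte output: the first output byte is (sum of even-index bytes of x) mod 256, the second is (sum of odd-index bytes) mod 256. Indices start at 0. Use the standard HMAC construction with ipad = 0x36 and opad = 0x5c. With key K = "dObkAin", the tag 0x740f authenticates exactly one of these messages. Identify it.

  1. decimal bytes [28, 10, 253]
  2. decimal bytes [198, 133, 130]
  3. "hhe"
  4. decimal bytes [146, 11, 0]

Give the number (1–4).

Key "dObkAin" = 64 4f 62 6b 41 69 6e is 7 bytes > B = 5, so hash it first: H(key) = 75 23, then zero-pad to 5 bytes: K' = 75 23 00 00 00.
K' ⊕ ipad = 43 15 36 36 36; K' ⊕ opad = 29 7f 5c 5c 5c.
m1: inner = H(43 15 36 36 36 1c 0a fd) = b9 64; tag = H(29 7f 5c 5c 5c b9 64) = 4594
m2: inner = H(43 15 36 36 36 c6 85 82) = 34 93; tag = H(29 7f 5c 5c 5c 34 93) = 740f ← matches
m3: inner = H(43 15 36 36 36 68 68 65) = 17 18; tag = H(29 7f 5c 5c 5c 17 18) = f9f2
m4: inner = H(43 15 36 36 36 92 0b 00) = ba dd; tag = H(29 7f 5c 5c 5c ba dd) = be95

2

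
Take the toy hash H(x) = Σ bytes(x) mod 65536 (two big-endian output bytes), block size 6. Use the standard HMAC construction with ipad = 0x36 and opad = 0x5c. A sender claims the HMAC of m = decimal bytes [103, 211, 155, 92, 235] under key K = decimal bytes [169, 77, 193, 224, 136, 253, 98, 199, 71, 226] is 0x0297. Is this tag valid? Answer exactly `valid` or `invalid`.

invalid

Key decimal bytes [169, 77, 193, 224, 136, 253, 98, 199, 71, 226] = a9 4d c1 e0 88 fd 62 c7 47 e2 is 10 bytes > B = 6, so hash it first: H(key) = 06 6e, then zero-pad to 6 bytes: K' = 06 6e 00 00 00 00.
K' ⊕ ipad = 30 58 36 36 36 36; K' ⊕ opad = 5a 32 5c 5c 5c 5c.
Inner hash: sum = 48+88+54+54+54+54+103+211+155+92+235 = 1148 → 04 7c.
Outer hash (recomputed tag): sum = 90+50+92+92+92+92+4+124 = 636 → 02 7c.
Recomputed tag = 027c; claimed = 0297 → mismatch.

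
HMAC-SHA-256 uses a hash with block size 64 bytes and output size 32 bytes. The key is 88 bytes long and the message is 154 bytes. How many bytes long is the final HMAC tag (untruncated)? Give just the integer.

32

The tag is one SHA-256 digest: 32 bytes.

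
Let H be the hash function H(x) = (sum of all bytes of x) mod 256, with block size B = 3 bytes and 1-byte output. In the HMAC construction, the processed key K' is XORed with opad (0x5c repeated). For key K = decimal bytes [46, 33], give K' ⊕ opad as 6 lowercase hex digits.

727d5c

Key decimal bytes [46, 33] = 2e 21 is 2 bytes ≤ B = 3; zero-pad to 3 bytes: K' = 2e 21 00.
XOR each byte with 0x5c: 2e⊕5c=72, 21⊕5c=7d, 00⊕5c=5c.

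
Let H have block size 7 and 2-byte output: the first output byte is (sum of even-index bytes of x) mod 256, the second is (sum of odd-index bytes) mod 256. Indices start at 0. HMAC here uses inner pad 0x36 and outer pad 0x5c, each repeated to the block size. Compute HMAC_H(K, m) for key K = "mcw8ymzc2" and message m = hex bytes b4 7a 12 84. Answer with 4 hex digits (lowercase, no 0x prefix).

Key "mcw8ymzc2" = 6d 63 77 38 79 6d 7a 63 32 is 9 bytes > B = 7, so hash it first: H(key) = 09 6b, then zero-pad to 7 bytes: K' = 09 6b 00 00 00 00 00.
K' ⊕ ipad = 3f 5d 36 36 36 36 36.  K' ⊕ opad = 55 37 5c 5c 5c 5c 5c.
Inner input = (K'⊕ipad) ∥ m = 3f 5d 36 36 36 36 36 ∥ b4 7a 12 84.
Inner hash: even-index sum = 479 mod 256 = 223; odd-index sum = 399 mod 256 = 143 → df 8f.
Outer input = (K'⊕opad) ∥ inner = 55 37 5c 5c 5c 5c 5c ∥ df 8f.
Outer hash (tag): even-index sum = 504 mod 256 = 248; odd-index sum = 462 mod 256 = 206 → f8 ce.

f8ce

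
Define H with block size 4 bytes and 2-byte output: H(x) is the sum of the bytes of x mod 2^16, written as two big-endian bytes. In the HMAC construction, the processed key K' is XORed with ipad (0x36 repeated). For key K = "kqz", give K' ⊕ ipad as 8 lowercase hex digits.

5d474c36

Key "kqz" = 6b 71 7a is 3 bytes ≤ B = 4; zero-pad to 4 bytes: K' = 6b 71 7a 00.
XOR each byte with 0x36: 6b⊕36=5d, 71⊕36=47, 7a⊕36=4c, 00⊕36=36.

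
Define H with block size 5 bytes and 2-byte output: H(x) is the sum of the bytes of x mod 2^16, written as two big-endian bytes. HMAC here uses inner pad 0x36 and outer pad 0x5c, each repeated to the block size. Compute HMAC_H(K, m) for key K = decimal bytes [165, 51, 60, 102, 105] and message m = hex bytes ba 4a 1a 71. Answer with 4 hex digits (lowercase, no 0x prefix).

Key decimal bytes [165, 51, 60, 102, 105] = a5 33 3c 66 69 is exactly B = 5 bytes: K' = a5 33 3c 66 69.
K' ⊕ ipad = 93 05 0a 50 5f.  K' ⊕ opad = f9 6f 60 3a 35.
Inner input = (K'⊕ipad) ∥ m = 93 05 0a 50 5f ∥ ba 4a 1a 71.
Inner hash: sum = 147+5+10+80+95+186+74+26+113 = 736 → 02 e0.
Outer input = (K'⊕opad) ∥ inner = f9 6f 60 3a 35 ∥ 02 e0.
Outer hash (tag): sum = 249+111+96+58+53+2+224 = 793 → 03 19.

0319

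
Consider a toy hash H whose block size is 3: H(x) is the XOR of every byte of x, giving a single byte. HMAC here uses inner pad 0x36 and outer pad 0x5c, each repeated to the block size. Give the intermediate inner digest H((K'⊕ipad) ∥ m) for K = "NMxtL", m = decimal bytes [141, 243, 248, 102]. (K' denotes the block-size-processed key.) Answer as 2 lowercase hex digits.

95

Key "NMxtL" = 4e 4d 78 74 4c is 5 bytes > B = 3, so hash it first: H(key) = 43, then zero-pad to 3 bytes: K' = 43 00 00.
K' ⊕ ipad = 75 36 36.
Inner input = 75 36 36 ∥ 8d f3 f8 66.
Inner hash: XOR 75⊕36⊕36⊕8d⊕f3⊕f8⊕66 = 95.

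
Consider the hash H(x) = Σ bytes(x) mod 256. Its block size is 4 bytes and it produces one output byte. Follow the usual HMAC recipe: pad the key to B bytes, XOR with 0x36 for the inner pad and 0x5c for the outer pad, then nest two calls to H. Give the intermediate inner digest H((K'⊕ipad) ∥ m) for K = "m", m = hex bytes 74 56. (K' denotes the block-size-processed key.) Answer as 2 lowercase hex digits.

Key "m" = 6d is 1 byte ≤ B = 4; zero-pad to 4 bytes: K' = 6d 00 00 00.
K' ⊕ ipad = 5b 36 36 36.
Inner input = 5b 36 36 36 ∥ 74 56.
Inner hash: sum = 91+54+54+54+116+86 = 455; mod 256 = 199 → c7.

c7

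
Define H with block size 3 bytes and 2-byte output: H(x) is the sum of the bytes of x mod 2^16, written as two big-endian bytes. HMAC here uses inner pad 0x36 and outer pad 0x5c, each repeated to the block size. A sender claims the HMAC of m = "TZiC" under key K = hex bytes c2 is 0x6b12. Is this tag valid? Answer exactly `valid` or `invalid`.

invalid

Key hex bytes c2 is 1 byte ≤ B = 3; zero-pad to 3 bytes: K' = c2 00 00.
K' ⊕ ipad = f4 36 36; K' ⊕ opad = 9e 5c 5c.
Inner hash: sum = 244+54+54+84+90+105+67 = 698 → 02 ba.
Outer hash (recomputed tag): sum = 158+92+92+2+186 = 530 → 02 12.
Recomputed tag = 0212; claimed = 6b12 → mismatch.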